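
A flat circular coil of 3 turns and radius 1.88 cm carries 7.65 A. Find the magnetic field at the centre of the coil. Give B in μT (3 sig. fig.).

For an N-turn flat coil, B = Nμ₀I/(2R) with R = 0.0188 m.
B = 3 × 2.56×10⁻⁴ T = 7.67×10⁻⁴ T.

B ≈ 767 μT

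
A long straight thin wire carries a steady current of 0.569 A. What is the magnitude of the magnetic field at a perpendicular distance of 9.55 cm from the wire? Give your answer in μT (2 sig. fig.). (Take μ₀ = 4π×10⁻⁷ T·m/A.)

B ≈ 1.2 μT

For an infinitely long straight wire, B = μ₀I/(2πd).
B = (4π×10⁻⁷ × 0.569) / (2π × 0.0955) = 1.19×10⁻⁶ T.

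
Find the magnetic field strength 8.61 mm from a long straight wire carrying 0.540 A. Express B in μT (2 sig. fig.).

B ≈ 13 μT

For an infinitely long straight wire, B = μ₀I/(2πd).
B = (4π×10⁻⁷ × 0.540) / (2π × 0.00861) = 1.25×10⁻⁵ T.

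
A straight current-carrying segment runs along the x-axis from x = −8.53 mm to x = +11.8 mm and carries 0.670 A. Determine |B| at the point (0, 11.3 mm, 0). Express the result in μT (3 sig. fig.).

B ≈ 7.85 μT

For a finite straight segment, B = (μ₀I/4πd)(sinθ₁ + sinθ₂), where θ₁, θ₂ are the angles from the perpendicular to each end.
The perpendicular distance is d = 0.0113 m; the end-offsets along the wire are a = 0.00853 m and b = 0.0118 m.
sinθ₁ = 0.00853/√(0.00853²+0.0113²) = 0.6025; sinθ₂ = 0.0118/√(0.0118²+0.0113²) = 0.7222.
B = (4π×10⁻⁷ × 0.670) / (4π × 0.0113) × (0.6025 + 0.7222) = 7.85×10⁻⁶ T.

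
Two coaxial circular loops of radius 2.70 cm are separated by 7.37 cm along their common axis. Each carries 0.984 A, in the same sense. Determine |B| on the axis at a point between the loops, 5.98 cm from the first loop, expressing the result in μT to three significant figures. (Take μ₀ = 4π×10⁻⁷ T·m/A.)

B ≈ 17.7 μT

Each loop contributes B = μ₀IR²/[2(R²+z²)^(3/2)] on the axis, with z measured from that loop.
Loop 1 (z = 0.0598 m): B₁ = 1.60×10⁻⁶ T. Loop 2 (z = 0.0139 m): B₂ = 1.61×10⁻⁵ T.
The fields add: B = B₁ + B₂ = 1.77×10⁻⁵ T.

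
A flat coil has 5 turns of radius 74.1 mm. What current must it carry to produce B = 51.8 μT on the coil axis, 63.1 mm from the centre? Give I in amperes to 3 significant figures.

I ≈ 2.77 A

For an N-turn coil, B = Nμ₀IR²/[2(R²+z²)^(3/2)] with R = 0.0741 m, z = 0.0631 m, so I = 2B(R²+z²)^(3/2)/(Nμ₀R²) = 2 × 5.18×10⁻⁵ × 9.22×10⁻⁴ / (5 × 4π×10⁻⁷ × 0.005491) = 2.77 A.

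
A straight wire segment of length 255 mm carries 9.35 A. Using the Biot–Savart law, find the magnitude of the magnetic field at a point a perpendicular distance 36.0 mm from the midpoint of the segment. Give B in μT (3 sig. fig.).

For a finite straight segment, B = (μ₀I/4πd)(sinθ₁ + sinθ₂), where θ₁, θ₂ are the angles from the perpendicular to each end.
The perpendicular from the point meets the wire at its midpoint, so each end is L/2 = 0.1275 m away along the wire.
sinθ₁ = 0.1275/√(0.1275²+0.036²) = 0.9624; sinθ₂ = 0.1275/√(0.1275²+0.036²) = 0.9624.
B = (4π×10⁻⁷ × 9.35) / (4π × 0.036) × (0.9624 + 0.9624) = 5.00×10⁻⁵ T.

B ≈ 50.0 μT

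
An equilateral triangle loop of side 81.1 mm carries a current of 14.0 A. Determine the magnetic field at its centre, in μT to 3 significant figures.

Each side is a finite straight segment at perpendicular distance d = a/(2 tan(π/3)) = 0.02341 m from the centre, with end-angles ±π/3.
One side contributes B₁ = (μ₀I/4πd)·2 sin(π/3) = 1.04×10⁻⁴ T.
All 3 sides add in the same direction: B = 3 × 1.04×10⁻⁴ = 3.11×10⁻⁴ T.

B ≈ 311 μT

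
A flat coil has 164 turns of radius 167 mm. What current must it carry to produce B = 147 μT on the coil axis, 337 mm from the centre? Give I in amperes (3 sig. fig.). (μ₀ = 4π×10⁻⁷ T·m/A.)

I ≈ 2.72 A

For an N-turn coil, B = Nμ₀IR²/[2(R²+z²)^(3/2)] with R = 0.167 m, z = 0.337 m, so I = 2B(R²+z²)^(3/2)/(Nμ₀R²) = 2 × 1.47×10⁻⁴ × 5.32×10⁻² / (164 × 4π×10⁻⁷ × 0.02789) = 2.72 A.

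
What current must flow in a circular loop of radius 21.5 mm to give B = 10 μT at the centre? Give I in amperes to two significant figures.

I ≈ 0.34 A

At the centre of a circular loop B = μ₀I/(2R), so I = 2RB/μ₀.
With R = 0.0215 m, I = 2 × 0.0215 × 1.00×10⁻⁵ / (4π×10⁻⁷) = 0.342 A.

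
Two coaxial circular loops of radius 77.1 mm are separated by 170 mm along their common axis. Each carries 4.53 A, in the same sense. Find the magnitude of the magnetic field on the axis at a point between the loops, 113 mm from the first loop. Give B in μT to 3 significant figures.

Each loop contributes B = μ₀IR²/[2(R²+z²)^(3/2)] on the axis, with z measured from that loop.
Loop 1 (z = 0.113 m): B₁ = 6.61×10⁻⁶ T. Loop 2 (z = 0.057 m): B₂ = 1.92×10⁻⁵ T.
The fields add: B = B₁ + B₂ = 2.58×10⁻⁵ T.

B ≈ 25.8 μT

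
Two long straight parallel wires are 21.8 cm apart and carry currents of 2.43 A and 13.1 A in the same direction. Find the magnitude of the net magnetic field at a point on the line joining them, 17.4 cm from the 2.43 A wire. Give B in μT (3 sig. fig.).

Each long wire gives B = μ₀I/(2πd). Distances are d₁ = 0.174 m and d₂ = 0.044 m.
B₁ = 2.79×10⁻⁶ T, B₂ = 5.95×10⁻⁵ T.
Between parallel currents the two contributions point in opposite directions, so they subtract. B = |B₁ − B₂| = |2.79×10⁻⁶ − 5.95×10⁻⁵| = 5.68×10⁻⁵ T.

B ≈ 56.8 μT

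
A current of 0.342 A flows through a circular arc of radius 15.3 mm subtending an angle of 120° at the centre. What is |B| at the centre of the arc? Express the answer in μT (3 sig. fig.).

B ≈ 4.68 μT

The Biot–Savart field of a circular arc at its centre is B = μ₀Iφ/(4πR), with φ = 2.094 rad.
B = (4π×10⁻⁷ × 0.342 × 2.094) / (4π × 0.0153) = 4.68×10⁻⁶ T.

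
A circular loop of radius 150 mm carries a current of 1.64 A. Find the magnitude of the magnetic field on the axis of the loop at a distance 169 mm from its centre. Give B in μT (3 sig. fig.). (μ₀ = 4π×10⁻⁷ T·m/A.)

On the axis of a circular loop, B = μ₀IR² / [2(R²+z²)^(3/2)].
R² + z² = (0.15)² + (0.169)² = 0.05106 m², and (R²+z²)^(3/2) = 1.15×10⁻² m³.
B = (4π×10⁻⁷ × 1.64 × 0.0225) / (2 × 1.15×10⁻²) = 2.01×10⁻⁶ T.

B ≈ 2.01 μT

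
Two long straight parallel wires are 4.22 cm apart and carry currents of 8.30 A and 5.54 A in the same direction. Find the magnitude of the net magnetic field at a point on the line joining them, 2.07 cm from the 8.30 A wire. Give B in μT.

Each long wire gives B = μ₀I/(2πd). Distances are d₁ = 0.0207 m and d₂ = 0.0215 m.
B₁ = 8.02×10⁻⁵ T, B₂ = 5.15×10⁻⁵ T.
Between parallel currents the two contributions point in opposite directions, so they subtract. B = |B₁ − B₂| = |8.02×10⁻⁵ − 5.15×10⁻⁵| = 2.87×10⁻⁵ T.

B ≈ 28.7 μT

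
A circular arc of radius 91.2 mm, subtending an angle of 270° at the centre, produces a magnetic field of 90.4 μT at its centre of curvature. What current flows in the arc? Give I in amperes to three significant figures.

I ≈ 17.5 A

For a circular arc, B = μ₀Iφ/(4πR) with φ in radians; here φ = 4.712 rad.
So I = 4πRB/(μ₀φ) = 4π × 0.0912 × 9.04×10⁻⁵ / (4π×10⁻⁷ × 4.712) = 17.5 A.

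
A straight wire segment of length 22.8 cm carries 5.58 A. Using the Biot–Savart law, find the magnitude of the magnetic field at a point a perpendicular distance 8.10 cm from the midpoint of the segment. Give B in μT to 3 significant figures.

B ≈ 11.2 μT

For a finite straight segment, B = (μ₀I/4πd)(sinθ₁ + sinθ₂), where θ₁, θ₂ are the angles from the perpendicular to each end.
The perpendicular from the point meets the wire at its midpoint, so each end is L/2 = 0.114 m away along the wire.
sinθ₁ = 0.114/√(0.114²+0.081²) = 0.8152; sinθ₂ = 0.114/√(0.114²+0.081²) = 0.8152.
B = (4π×10⁻⁷ × 5.58) / (4π × 0.081) × (0.8152 + 0.8152) = 1.12×10⁻⁵ T.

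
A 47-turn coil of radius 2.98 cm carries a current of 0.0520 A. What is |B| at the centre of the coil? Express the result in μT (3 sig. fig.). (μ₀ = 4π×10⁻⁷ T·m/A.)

B ≈ 51.5 μT

For an N-turn flat coil, B = Nμ₀I/(2R) with R = 0.0298 m.
B = 47 × 1.10×10⁻⁶ T = 5.15×10⁻⁵ T.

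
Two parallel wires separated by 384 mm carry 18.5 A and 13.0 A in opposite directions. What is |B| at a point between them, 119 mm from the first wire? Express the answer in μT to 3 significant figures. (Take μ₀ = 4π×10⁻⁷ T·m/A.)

B ≈ 40.9 μT

Each long wire gives B = μ₀I/(2πd). Distances are d₁ = 0.119 m and d₂ = 0.265 m.
B₁ = 3.11×10⁻⁵ T, B₂ = 9.81×10⁻⁶ T.
Between antiparallel currents both contributions point the same way, so they add. B = B₁ + B₂ = 3.11×10⁻⁵ + 9.81×10⁻⁶ = 4.09×10⁻⁵ T.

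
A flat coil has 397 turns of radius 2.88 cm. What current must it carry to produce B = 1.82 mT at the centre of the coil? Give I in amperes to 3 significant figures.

For an N-turn coil, B = Nμ₀I/(2R) with R = 0.0288 m, so I = 2RB/(Nμ₀) = 2 × 0.0288 × 1.82×10⁻³ / (397 × 4π×10⁻⁷) = 0.210 A.

I ≈ 0.210 A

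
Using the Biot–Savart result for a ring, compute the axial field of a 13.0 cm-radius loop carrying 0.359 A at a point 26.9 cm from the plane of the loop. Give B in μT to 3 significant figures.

B ≈ 0.143 μT

On the axis of a circular loop, B = μ₀IR² / [2(R²+z²)^(3/2)].
R² + z² = (0.13)² + (0.269)² = 0.08926 m², and (R²+z²)^(3/2) = 2.67×10⁻² m³.
B = (4π×10⁻⁷ × 0.359 × 0.0169) / (2 × 2.67×10⁻²) = 1.43×10⁻⁷ T.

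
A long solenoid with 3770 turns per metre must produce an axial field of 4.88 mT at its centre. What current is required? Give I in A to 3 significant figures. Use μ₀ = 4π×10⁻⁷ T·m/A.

Inside a long solenoid B = μ₀nI with n = 3770 m⁻¹, so I = B/(μ₀n).
I = 4.88×10⁻³ / (4π×10⁻⁷ × 3770) = 1.03 A.

I ≈ 1.03 A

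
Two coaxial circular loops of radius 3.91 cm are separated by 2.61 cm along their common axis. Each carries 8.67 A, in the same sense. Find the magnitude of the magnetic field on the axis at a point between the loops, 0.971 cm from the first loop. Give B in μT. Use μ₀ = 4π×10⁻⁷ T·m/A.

B ≈ 237 μT

Each loop contributes B = μ₀IR²/[2(R²+z²)^(3/2)] on the axis, with z measured from that loop.
Loop 1 (z = 0.00971 m): B₁ = 1.27×10⁻⁴ T. Loop 2 (z = 0.01639 m): B₂ = 1.09×10⁻⁴ T.
The fields add: B = B₁ + B₂ = 2.37×10⁻⁴ T.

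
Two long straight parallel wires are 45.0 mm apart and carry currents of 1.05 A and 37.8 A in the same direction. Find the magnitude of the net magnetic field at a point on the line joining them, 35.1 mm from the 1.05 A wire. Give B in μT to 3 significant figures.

B ≈ 758 μT

Each long wire gives B = μ₀I/(2πd). Distances are d₁ = 0.0351 m and d₂ = 0.0099 m.
B₁ = 5.98×10⁻⁶ T, B₂ = 7.64×10⁻⁴ T.
Between parallel currents the two contributions point in opposite directions, so they subtract. B = |B₁ − B₂| = |5.98×10⁻⁶ − 7.64×10⁻⁴| = 7.58×10⁻⁴ T.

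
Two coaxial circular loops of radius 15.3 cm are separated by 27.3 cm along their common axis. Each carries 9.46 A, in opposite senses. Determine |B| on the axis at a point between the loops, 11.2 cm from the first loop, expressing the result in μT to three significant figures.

Each loop contributes B = μ₀IR²/[2(R²+z²)^(3/2)] on the axis, with z measured from that loop.
Loop 1 (z = 0.112 m): B₁ = 2.04×10⁻⁵ T. Loop 2 (z = 0.161 m): B₂ = 1.27×10⁻⁵ T.
The fields oppose: B = |B₁ − B₂| = 7.71×10⁻⁶ T.

B ≈ 7.71 μT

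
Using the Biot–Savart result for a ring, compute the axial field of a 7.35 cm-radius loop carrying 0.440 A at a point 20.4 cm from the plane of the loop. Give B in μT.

B ≈ 0.146 μT

On the axis of a circular loop, B = μ₀IR² / [2(R²+z²)^(3/2)].
R² + z² = (0.0735)² + (0.204)² = 0.04702 m², and (R²+z²)^(3/2) = 1.02×10⁻² m³.
B = (4π×10⁻⁷ × 0.440 × 0.005402) / (2 × 1.02×10⁻²) = 1.46×10⁻⁷ T.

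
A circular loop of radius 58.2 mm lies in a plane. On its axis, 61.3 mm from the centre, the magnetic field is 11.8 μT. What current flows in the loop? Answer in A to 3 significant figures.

I ≈ 3.35 A

On the axis of a loop, B = μ₀IR²/[2(R²+z²)^(3/2)], so I = 2B(R²+z²)^(3/2)/(μ₀R²).
R² + z² = 0.003387 + 0.003758 = 0.007145 m²; raised to 3/2 gives 6.04×10⁻⁴ m³.
I = 2 × 1.18×10⁻⁵ × 6.04×10⁻⁴ / (1.26×10⁻⁶ × 0.003387) = 3.35 A.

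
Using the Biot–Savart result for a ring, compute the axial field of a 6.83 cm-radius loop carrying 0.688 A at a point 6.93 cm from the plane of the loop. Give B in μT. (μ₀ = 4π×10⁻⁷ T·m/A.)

On the axis of a circular loop, B = μ₀IR² / [2(R²+z²)^(3/2)].
R² + z² = (0.0683)² + (0.0693)² = 0.009467 m², and (R²+z²)^(3/2) = 9.21×10⁻⁴ m³.
B = (4π×10⁻⁷ × 0.688 × 0.004665) / (2 × 9.21×10⁻⁴) = 2.19×10⁻⁶ T.

B ≈ 2.19 μT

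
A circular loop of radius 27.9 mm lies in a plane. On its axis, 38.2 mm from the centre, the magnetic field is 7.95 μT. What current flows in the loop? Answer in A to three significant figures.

I ≈ 1.72 A

On the axis of a loop, B = μ₀IR²/[2(R²+z²)^(3/2)], so I = 2B(R²+z²)^(3/2)/(μ₀R²).
R² + z² = 0.0007784 + 0.001459 = 0.002238 m²; raised to 3/2 gives 1.06×10⁻⁴ m³.
I = 2 × 7.95×10⁻⁶ × 1.06×10⁻⁴ / (1.26×10⁻⁶ × 0.0007784) = 1.72 A.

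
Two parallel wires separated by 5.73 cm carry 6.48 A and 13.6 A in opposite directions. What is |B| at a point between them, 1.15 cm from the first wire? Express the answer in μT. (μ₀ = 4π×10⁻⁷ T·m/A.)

B ≈ 172 μT

Each long wire gives B = μ₀I/(2πd). Distances are d₁ = 0.0115 m and d₂ = 0.0458 m.
B₁ = 1.13×10⁻⁴ T, B₂ = 5.94×10⁻⁵ T.
Between antiparallel currents both contributions point the same way, so they add. B = B₁ + B₂ = 1.13×10⁻⁴ + 5.94×10⁻⁵ = 1.72×10⁻⁴ T.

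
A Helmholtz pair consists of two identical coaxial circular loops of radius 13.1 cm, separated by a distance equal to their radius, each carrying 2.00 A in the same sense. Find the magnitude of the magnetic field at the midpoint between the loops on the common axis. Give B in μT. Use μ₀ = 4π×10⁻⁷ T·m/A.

B ≈ 13.7 μT

Each loop contributes B = μ₀IR²/[2(R²+z²)^(3/2)] on the axis, with z measured from that loop.
Loop 1 (z = 0.0655 m): B₁ = 6.86×10⁻⁶ T. Loop 2 (z = 0.0655 m): B₂ = 6.86×10⁻⁶ T.
The fields add: B = B₁ + B₂ = 1.37×10⁻⁵ T.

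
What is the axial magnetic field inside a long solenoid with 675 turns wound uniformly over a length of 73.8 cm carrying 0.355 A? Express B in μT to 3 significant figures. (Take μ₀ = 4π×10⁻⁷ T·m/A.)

B ≈ 408 μT

Inside a long solenoid, B = μ₀nI with n = 914.6 turns/m.
B = 4π×10⁻⁷ × 914.6 × 0.355 = 4.08×10⁻⁴ T.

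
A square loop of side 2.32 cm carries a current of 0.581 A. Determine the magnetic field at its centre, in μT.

B ≈ 28.3 μT

Each side is a finite straight segment at perpendicular distance d = a/(2 tan(π/4)) = 0.0116 m from the centre, with end-angles ±π/4.
One side contributes B₁ = (μ₀I/4πd)·2 sin(π/4) = 7.08×10⁻⁶ T.
All 4 sides add in the same direction: B = 4 × 7.08×10⁻⁶ = 2.83×10⁻⁵ T.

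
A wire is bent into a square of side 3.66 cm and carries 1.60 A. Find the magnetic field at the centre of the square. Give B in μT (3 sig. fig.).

Each side is a finite straight segment at perpendicular distance d = a/(2 tan(π/4)) = 0.0183 m from the centre, with end-angles ±π/4.
One side contributes B₁ = (μ₀I/4πd)·2 sin(π/4) = 1.24×10⁻⁵ T.
All 4 sides add in the same direction: B = 4 × 1.24×10⁻⁵ = 4.95×10⁻⁵ T.

B ≈ 49.5 μT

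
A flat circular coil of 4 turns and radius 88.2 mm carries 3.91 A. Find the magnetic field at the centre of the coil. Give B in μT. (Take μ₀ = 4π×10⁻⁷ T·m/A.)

B ≈ 111 μT

For an N-turn flat coil, B = Nμ₀I/(2R) with R = 0.0882 m.
B = 4 × 2.79×10⁻⁵ T = 1.11×10⁻⁴ T.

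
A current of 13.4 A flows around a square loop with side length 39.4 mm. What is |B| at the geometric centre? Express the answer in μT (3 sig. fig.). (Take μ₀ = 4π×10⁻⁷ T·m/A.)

Each side is a finite straight segment at perpendicular distance d = a/(2 tan(π/4)) = 0.0197 m from the centre, with end-angles ±π/4.
One side contributes B₁ = (μ₀I/4πd)·2 sin(π/4) = 9.62×10⁻⁵ T.
All 4 sides add in the same direction: B = 4 × 9.62×10⁻⁵ = 3.85×10⁻⁴ T.

B ≈ 385 μT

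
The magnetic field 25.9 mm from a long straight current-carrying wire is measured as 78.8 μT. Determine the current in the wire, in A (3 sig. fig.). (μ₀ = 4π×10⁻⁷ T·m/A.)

I ≈ 10.2 A

For a long straight wire B = μ₀I/(2πd), so I = 2πdB/μ₀.
I = 2π × 0.0259 × 7.88×10⁻⁵ / (4π×10⁻⁷) = 10.2 A.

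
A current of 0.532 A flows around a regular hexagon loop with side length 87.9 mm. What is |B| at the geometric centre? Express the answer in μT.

B ≈ 4.19 μT

Each side is a finite straight segment at perpendicular distance d = a/(2 tan(π/6)) = 0.07612 m from the centre, with end-angles ±π/6.
One side contributes B₁ = (μ₀I/4πd)·2 sin(π/6) = 6.99×10⁻⁷ T.
All 6 sides add in the same direction: B = 6 × 6.99×10⁻⁷ = 4.19×10⁻⁶ T.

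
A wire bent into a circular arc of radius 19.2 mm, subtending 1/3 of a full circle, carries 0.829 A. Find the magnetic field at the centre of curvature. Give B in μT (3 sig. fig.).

B ≈ 9.04 μT

The Biot–Savart field of a circular arc at its centre is B = μ₀Iφ/(4πR), with φ = 2.094 rad.
B = (4π×10⁻⁷ × 0.829 × 2.094) / (4π × 0.0192) = 9.04×10⁻⁶ T.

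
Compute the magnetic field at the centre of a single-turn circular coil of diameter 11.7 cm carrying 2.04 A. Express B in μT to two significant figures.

At the centre of a circular loop the Biot–Savart law gives B = μ₀I/(2R) (so R = 0.0585 m).
B = (4π×10⁻⁷ × 2.04) / (2 × 0.0585) = 2.19×10⁻⁵ T.

B ≈ 22 μT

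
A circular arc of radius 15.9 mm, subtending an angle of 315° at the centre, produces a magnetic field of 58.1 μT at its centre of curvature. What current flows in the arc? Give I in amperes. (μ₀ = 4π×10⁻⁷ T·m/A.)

For a circular arc, B = μ₀Iφ/(4πR) with φ in radians; here φ = 5.498 rad.
So I = 4πRB/(μ₀φ) = 4π × 0.0159 × 5.81×10⁻⁵ / (4π×10⁻⁷ × 5.498) = 1.68 A.

I ≈ 1.68 A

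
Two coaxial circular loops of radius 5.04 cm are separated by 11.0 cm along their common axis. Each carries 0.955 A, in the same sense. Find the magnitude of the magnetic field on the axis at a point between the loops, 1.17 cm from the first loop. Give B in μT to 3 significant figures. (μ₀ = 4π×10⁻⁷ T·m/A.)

B ≈ 12.1 μT

Each loop contributes B = μ₀IR²/[2(R²+z²)^(3/2)] on the axis, with z measured from that loop.
Loop 1 (z = 0.0117 m): B₁ = 1.10×10⁻⁵ T. Loop 2 (z = 0.0983 m): B₂ = 1.13×10⁻⁶ T.
The fields add: B = B₁ + B₂ = 1.21×10⁻⁵ T.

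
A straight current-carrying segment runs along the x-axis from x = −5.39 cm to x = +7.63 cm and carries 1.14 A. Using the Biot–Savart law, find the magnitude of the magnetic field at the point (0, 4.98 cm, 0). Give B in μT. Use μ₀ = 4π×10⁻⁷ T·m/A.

B ≈ 3.60 μT

For a finite straight segment, B = (μ₀I/4πd)(sinθ₁ + sinθ₂), where θ₁, θ₂ are the angles from the perpendicular to each end.
The perpendicular distance is d = 0.0498 m; the end-offsets along the wire are a = 0.0539 m and b = 0.0763 m.
sinθ₁ = 0.0539/√(0.0539²+0.0498²) = 0.7345; sinθ₂ = 0.0763/√(0.0763²+0.0498²) = 0.8374.
B = (4π×10⁻⁷ × 1.14) / (4π × 0.0498) × (0.7345 + 0.8374) = 3.60×10⁻⁶ T.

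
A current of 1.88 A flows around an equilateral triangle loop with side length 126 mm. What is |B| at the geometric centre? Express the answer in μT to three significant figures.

B ≈ 26.9 μT

Each side is a finite straight segment at perpendicular distance d = a/(2 tan(π/3)) = 0.03637 m from the centre, with end-angles ±π/3.
One side contributes B₁ = (μ₀I/4πd)·2 sin(π/3) = 8.95×10⁻⁶ T.
All 3 sides add in the same direction: B = 3 × 8.95×10⁻⁶ = 2.69×10⁻⁵ T.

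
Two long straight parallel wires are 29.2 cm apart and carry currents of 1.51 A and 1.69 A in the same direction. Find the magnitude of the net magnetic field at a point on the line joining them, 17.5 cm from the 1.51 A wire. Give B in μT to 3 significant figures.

Each long wire gives B = μ₀I/(2πd). Distances are d₁ = 0.175 m and d₂ = 0.117 m.
B₁ = 1.73×10⁻⁶ T, B₂ = 2.89×10⁻⁶ T.
Between parallel currents the two contributions point in opposite directions, so they subtract. B = |B₁ − B₂| = |1.73×10⁻⁶ − 2.89×10⁻⁶| = 1.16×10⁻⁶ T.

B ≈ 1.16 μT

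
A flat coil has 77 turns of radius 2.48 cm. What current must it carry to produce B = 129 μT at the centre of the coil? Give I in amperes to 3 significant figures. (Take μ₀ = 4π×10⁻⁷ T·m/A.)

I ≈ 0.0661 A

For an N-turn coil, B = Nμ₀I/(2R) with R = 0.0248 m, so I = 2RB/(Nμ₀) = 2 × 0.0248 × 1.29×10⁻⁴ / (77 × 4π×10⁻⁷) = 6.61×10⁻² A.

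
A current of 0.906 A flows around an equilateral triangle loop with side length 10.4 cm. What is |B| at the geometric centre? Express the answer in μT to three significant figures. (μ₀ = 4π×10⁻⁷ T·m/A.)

B ≈ 15.7 μT

Each side is a finite straight segment at perpendicular distance d = a/(2 tan(π/3)) = 0.03002 m from the centre, with end-angles ±π/3.
One side contributes B₁ = (μ₀I/4πd)·2 sin(π/3) = 5.23×10⁻⁶ T.
All 3 sides add in the same direction: B = 3 × 5.23×10⁻⁶ = 1.57×10⁻⁵ T.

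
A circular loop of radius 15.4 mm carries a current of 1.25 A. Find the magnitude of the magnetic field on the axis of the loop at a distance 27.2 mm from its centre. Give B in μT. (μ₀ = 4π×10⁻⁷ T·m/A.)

On the axis of a circular loop, B = μ₀IR² / [2(R²+z²)^(3/2)].
R² + z² = (0.0154)² + (0.0272)² = 0.000977 m², and (R²+z²)^(3/2) = 3.05×10⁻⁵ m³.
B = (4π×10⁻⁷ × 1.25 × 0.0002372) / (2 × 3.05×10⁻⁵) = 6.10×10⁻⁶ T.

B ≈ 6.10 μT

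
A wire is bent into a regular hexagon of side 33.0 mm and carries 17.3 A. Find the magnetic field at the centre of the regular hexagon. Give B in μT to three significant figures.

Each side is a finite straight segment at perpendicular distance d = a/(2 tan(π/6)) = 0.02858 m from the centre, with end-angles ±π/6.
One side contributes B₁ = (μ₀I/4πd)·2 sin(π/6) = 6.05×10⁻⁵ T.
All 6 sides add in the same direction: B = 6 × 6.05×10⁻⁵ = 3.63×10⁻⁴ T.

B ≈ 363 μT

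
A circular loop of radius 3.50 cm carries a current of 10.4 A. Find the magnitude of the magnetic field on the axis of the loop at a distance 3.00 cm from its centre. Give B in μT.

B ≈ 81.7 μT

On the axis of a circular loop, B = μ₀IR² / [2(R²+z²)^(3/2)].
R² + z² = (0.035)² + (0.03)² = 0.002125 m², and (R²+z²)^(3/2) = 9.80×10⁻⁵ m³.
B = (4π×10⁻⁷ × 10.4 × 0.001225) / (2 × 9.80×10⁻⁵) = 8.17×10⁻⁵ T.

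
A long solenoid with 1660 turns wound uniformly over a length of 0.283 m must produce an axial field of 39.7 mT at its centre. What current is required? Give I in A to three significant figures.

Inside a long solenoid B = μ₀nI with n = 5866 m⁻¹, so I = B/(μ₀n).
I = 3.97×10⁻² / (4π×10⁻⁷ × 5866) = 5.39 A.

I ≈ 5.39 A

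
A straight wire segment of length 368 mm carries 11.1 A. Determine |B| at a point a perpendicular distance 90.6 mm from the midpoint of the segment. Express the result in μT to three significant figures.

For a finite straight segment, B = (μ₀I/4πd)(sinθ₁ + sinθ₂), where θ₁, θ₂ are the angles from the perpendicular to each end.
The perpendicular from the point meets the wire at its midpoint, so each end is L/2 = 0.184 m away along the wire.
sinθ₁ = 0.184/√(0.184²+0.0906²) = 0.8971; sinθ₂ = 0.184/√(0.184²+0.0906²) = 0.8971.
B = (4π×10⁻⁷ × 11.1) / (4π × 0.0906) × (0.8971 + 0.8971) = 2.20×10⁻⁵ T.

B ≈ 22.0 μT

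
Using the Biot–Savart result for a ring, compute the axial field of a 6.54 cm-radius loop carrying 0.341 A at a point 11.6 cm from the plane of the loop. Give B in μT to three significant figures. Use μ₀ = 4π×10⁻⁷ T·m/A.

On the axis of a circular loop, B = μ₀IR² / [2(R²+z²)^(3/2)].
R² + z² = (0.0654)² + (0.116)² = 0.01773 m², and (R²+z²)^(3/2) = 2.36×10⁻³ m³.
B = (4π×10⁻⁷ × 0.341 × 0.004277) / (2 × 2.36×10⁻³) = 3.88×10⁻⁷ T.

B ≈ 0.388 μT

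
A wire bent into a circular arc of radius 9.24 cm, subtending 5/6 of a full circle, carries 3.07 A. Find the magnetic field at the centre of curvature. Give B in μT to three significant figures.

The Biot–Savart field of a circular arc at its centre is B = μ₀Iφ/(4πR), with φ = 5.236 rad.
B = (4π×10⁻⁷ × 3.07 × 5.236) / (4π × 0.0924) = 1.74×10⁻⁵ T.

B ≈ 17.4 μT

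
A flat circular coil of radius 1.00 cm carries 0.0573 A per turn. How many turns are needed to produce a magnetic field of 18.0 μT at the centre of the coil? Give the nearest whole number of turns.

N = 5

For an N-turn coil, B = Nμ₀I/(2R). A single turn gives B₁ = 3.60×10⁻⁶ T with R = 0.01 m.
N = B/B₁ = 1.80×10⁻⁵ / 3.60×10⁻⁶ = 5.00.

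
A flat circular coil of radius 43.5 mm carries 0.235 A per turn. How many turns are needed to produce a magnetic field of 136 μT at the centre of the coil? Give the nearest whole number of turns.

N = 40

For an N-turn coil, B = Nμ₀I/(2R). A single turn gives B₁ = 3.39×10⁻⁶ T with R = 0.0435 m.
N = B/B₁ = 1.36×10⁻⁴ / 3.39×10⁻⁶ = 40.07.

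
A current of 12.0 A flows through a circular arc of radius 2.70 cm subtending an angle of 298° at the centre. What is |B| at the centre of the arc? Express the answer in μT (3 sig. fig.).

The Biot–Savart field of a circular arc at its centre is B = μ₀Iφ/(4πR), with φ = 5.201 rad.
B = (4π×10⁻⁷ × 12.0 × 5.201) / (4π × 0.027) = 2.31×10⁻⁴ T.

B ≈ 231 μT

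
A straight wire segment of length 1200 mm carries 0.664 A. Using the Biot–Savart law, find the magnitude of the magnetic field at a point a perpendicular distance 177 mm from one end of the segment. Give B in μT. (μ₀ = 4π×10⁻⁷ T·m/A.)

For a finite straight segment, B = (μ₀I/4πd)(sinθ₁ + sinθ₂), where θ₁, θ₂ are the angles from the perpendicular to each end.
The perpendicular foot is at one end, so the two end-offsets along the wire are 0 and L = 1.2 m.
sinθ₁ = 0/√(0²+0.177²) = 0.0000; sinθ₂ = 1.2/√(1.2²+0.177²) = 0.9893.
B = (4π×10⁻⁷ × 0.664) / (4π × 0.177) × (0.0000 + 0.9893) = 3.71×10⁻⁷ T.

B ≈ 0.371 μT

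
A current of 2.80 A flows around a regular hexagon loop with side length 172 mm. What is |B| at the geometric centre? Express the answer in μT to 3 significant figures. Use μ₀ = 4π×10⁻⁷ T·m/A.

Each side is a finite straight segment at perpendicular distance d = a/(2 tan(π/6)) = 0.149 m from the centre, with end-angles ±π/6.
One side contributes B₁ = (μ₀I/4πd)·2 sin(π/6) = 1.88×10⁻⁶ T.
All 6 sides add in the same direction: B = 6 × 1.88×10⁻⁶ = 1.13×10⁻⁵ T.

B ≈ 11.3 μT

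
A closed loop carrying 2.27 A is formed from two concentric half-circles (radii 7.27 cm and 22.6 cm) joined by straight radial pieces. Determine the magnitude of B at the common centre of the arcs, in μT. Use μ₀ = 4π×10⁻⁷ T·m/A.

B ≈ 6.65 μT

The radial connectors point toward the centre, so dl × r̂ = 0 and they contribute nothing.
Each semicircle gives μ₀I/(4R): inner arc 9.81×10⁻⁶ T, outer arc 3.16×10⁻⁶ T.
The two arcs carry current in opposite angular senses, so their fields oppose: B = |9.81×10⁻⁶ − 3.16×10⁻⁶| = 6.65×10⁻⁶ T.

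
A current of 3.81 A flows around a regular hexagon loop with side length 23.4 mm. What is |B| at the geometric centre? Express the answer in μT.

B ≈ 113 μT

Each side is a finite straight segment at perpendicular distance d = a/(2 tan(π/6)) = 0.02026 m from the centre, with end-angles ±π/6.
One side contributes B₁ = (μ₀I/4πd)·2 sin(π/6) = 1.88×10⁻⁵ T.
All 6 sides add in the same direction: B = 6 × 1.88×10⁻⁵ = 1.13×10⁻⁴ T.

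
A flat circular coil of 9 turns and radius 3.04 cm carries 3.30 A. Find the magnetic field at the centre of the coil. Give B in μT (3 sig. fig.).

B ≈ 614 μT

For an N-turn flat coil, B = Nμ₀I/(2R) with R = 0.0304 m.
B = 9 × 6.82×10⁻⁵ T = 6.14×10⁻⁴ T.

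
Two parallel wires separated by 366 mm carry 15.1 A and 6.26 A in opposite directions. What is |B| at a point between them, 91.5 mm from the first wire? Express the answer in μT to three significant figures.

Each long wire gives B = μ₀I/(2πd). Distances are d₁ = 0.0915 m and d₂ = 0.2745 m.
B₁ = 3.30×10⁻⁵ T, B₂ = 4.56×10⁻⁶ T.
Between antiparallel currents both contributions point the same way, so they add. B = B₁ + B₂ = 3.30×10⁻⁵ + 4.56×10⁻⁶ = 3.76×10⁻⁵ T.

B ≈ 37.6 μT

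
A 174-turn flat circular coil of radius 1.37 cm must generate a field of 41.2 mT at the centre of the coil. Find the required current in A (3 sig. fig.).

I ≈ 5.16 A

For an N-turn coil, B = Nμ₀I/(2R) with R = 0.0137 m, so I = 2RB/(Nμ₀) = 2 × 0.0137 × 4.12×10⁻² / (174 × 4π×10⁻⁷) = 5.16 A.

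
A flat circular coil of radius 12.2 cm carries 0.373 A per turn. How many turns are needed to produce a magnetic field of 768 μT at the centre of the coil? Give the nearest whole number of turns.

For an N-turn coil, B = Nμ₀I/(2R). A single turn gives B₁ = 1.92×10⁻⁶ T with R = 0.122 m.
N = B/B₁ = 7.68×10⁻⁴ / 1.92×10⁻⁶ = 399.79.

N = 400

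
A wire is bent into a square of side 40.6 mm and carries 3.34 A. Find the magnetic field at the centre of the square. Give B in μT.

B ≈ 93.1 μT

Each side is a finite straight segment at perpendicular distance d = a/(2 tan(π/4)) = 0.0203 m from the centre, with end-angles ±π/4.
One side contributes B₁ = (μ₀I/4πd)·2 sin(π/4) = 2.33×10⁻⁵ T.
All 4 sides add in the same direction: B = 4 × 2.33×10⁻⁵ = 9.31×10⁻⁵ T.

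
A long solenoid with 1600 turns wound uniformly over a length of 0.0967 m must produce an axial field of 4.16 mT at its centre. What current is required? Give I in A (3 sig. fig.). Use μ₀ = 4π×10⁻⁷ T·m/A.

I ≈ 0.200 A

Inside a long solenoid B = μ₀nI with n = 1.655×10⁴ m⁻¹, so I = B/(μ₀n).
I = 4.16×10⁻³ / (4π×10⁻⁷ × 1.655×10⁴) = 0.200 A.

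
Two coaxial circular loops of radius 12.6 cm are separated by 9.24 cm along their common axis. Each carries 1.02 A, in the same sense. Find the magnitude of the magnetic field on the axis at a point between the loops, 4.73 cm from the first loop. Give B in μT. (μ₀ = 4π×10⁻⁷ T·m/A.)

Each loop contributes B = μ₀IR²/[2(R²+z²)^(3/2)] on the axis, with z measured from that loop.
Loop 1 (z = 0.0473 m): B₁ = 4.17×10⁻⁶ T. Loop 2 (z = 0.0451 m): B₂ = 4.24×10⁻⁶ T.
The fields add: B = B₁ + B₂ = 8.42×10⁻⁶ T.

B ≈ 8.42 μT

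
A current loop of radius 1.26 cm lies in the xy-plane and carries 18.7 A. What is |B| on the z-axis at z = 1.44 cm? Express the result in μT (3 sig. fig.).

On the axis of a circular loop, B = μ₀IR² / [2(R²+z²)^(3/2)].
R² + z² = (0.0126)² + (0.0144)² = 0.0003661 m², and (R²+z²)^(3/2) = 7.01×10⁻⁶ m³.
B = (4π×10⁻⁷ × 18.7 × 0.0001588) / (2 × 7.01×10⁻⁶) = 2.66×10⁻⁴ T.

B ≈ 266 μT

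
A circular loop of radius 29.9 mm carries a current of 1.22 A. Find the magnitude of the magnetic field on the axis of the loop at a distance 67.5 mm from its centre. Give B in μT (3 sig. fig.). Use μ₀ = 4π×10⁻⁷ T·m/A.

On the axis of a circular loop, B = μ₀IR² / [2(R²+z²)^(3/2)].
R² + z² = (0.0299)² + (0.0675)² = 0.00545 m², and (R²+z²)^(3/2) = 4.02×10⁻⁴ m³.
B = (4π×10⁻⁷ × 1.22 × 0.000894) / (2 × 4.02×10⁻⁴) = 1.70×10⁻⁶ T.

B ≈ 1.70 μT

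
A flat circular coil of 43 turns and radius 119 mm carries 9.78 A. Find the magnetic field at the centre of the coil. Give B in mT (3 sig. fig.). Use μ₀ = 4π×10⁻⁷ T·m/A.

For an N-turn flat coil, B = Nμ₀I/(2R) with R = 0.119 m.
B = 43 × 5.16×10⁻⁵ T = 2.22×10⁻³ T.

B ≈ 2.22 mT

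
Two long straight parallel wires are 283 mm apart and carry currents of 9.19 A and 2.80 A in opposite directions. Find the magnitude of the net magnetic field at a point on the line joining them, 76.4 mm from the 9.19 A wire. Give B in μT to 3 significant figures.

B ≈ 26.8 μT

Each long wire gives B = μ₀I/(2πd). Distances are d₁ = 0.0764 m and d₂ = 0.2066 m.
B₁ = 2.41×10⁻⁵ T, B₂ = 2.71×10⁻⁶ T.
Between antiparallel currents both contributions point the same way, so they add. B = B₁ + B₂ = 2.41×10⁻⁵ + 2.71×10⁻⁶ = 2.68×10⁻⁵ T.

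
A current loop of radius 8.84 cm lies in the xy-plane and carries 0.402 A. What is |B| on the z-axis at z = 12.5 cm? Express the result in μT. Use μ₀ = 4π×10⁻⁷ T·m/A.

B ≈ 0.550 μT

On the axis of a circular loop, B = μ₀IR² / [2(R²+z²)^(3/2)].
R² + z² = (0.0884)² + (0.125)² = 0.02344 m², and (R²+z²)^(3/2) = 3.59×10⁻³ m³.
B = (4π×10⁻⁷ × 0.402 × 0.007815) / (2 × 3.59×10⁻³) = 5.50×10⁻⁷ T.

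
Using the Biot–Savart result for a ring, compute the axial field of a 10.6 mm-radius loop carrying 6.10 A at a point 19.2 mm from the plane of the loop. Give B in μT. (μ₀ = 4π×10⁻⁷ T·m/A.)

B ≈ 40.8 μT

On the axis of a circular loop, B = μ₀IR² / [2(R²+z²)^(3/2)].
R² + z² = (0.0106)² + (0.0192)² = 0.000481 m², and (R²+z²)^(3/2) = 1.05×10⁻⁵ m³.
B = (4π×10⁻⁷ × 6.10 × 0.0001124) / (2 × 1.05×10⁻⁵) = 4.08×10⁻⁵ T.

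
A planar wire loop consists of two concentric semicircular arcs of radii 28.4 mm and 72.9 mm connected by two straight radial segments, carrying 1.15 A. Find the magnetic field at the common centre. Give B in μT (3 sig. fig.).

The radial connectors point toward the centre, so dl × r̂ = 0 and they contribute nothing.
Each semicircle gives μ₀I/(4R): inner arc 1.27×10⁻⁵ T, outer arc 4.96×10⁻⁶ T.
The two arcs carry current in opposite angular senses, so their fields oppose: B = |1.27×10⁻⁵ − 4.96×10⁻⁶| = 7.77×10⁻⁶ T.

B ≈ 7.77 μT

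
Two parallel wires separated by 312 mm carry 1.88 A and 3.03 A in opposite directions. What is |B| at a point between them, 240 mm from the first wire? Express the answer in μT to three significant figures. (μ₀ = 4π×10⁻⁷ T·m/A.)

B ≈ 9.98 μT

Each long wire gives B = μ₀I/(2πd). Distances are d₁ = 0.24 m and d₂ = 0.072 m.
B₁ = 1.57×10⁻⁶ T, B₂ = 8.42×10⁻⁶ T.
Between antiparallel currents both contributions point the same way, so they add. B = B₁ + B₂ = 1.57×10⁻⁶ + 8.42×10⁻⁶ = 9.98×10⁻⁶ T.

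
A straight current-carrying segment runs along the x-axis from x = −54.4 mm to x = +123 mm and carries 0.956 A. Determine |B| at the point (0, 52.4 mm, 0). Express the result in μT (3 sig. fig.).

For a finite straight segment, B = (μ₀I/4πd)(sinθ₁ + sinθ₂), where θ₁, θ₂ are the angles from the perpendicular to each end.
The perpendicular distance is d = 0.0524 m; the end-offsets along the wire are a = 0.0544 m and b = 0.123 m.
sinθ₁ = 0.0544/√(0.0544²+0.0524²) = 0.7202; sinθ₂ = 0.123/√(0.123²+0.0524²) = 0.9200.
B = (4π×10⁻⁷ × 0.956) / (4π × 0.0524) × (0.7202 + 0.9200) = 2.99×10⁻⁶ T.

B ≈ 2.99 μT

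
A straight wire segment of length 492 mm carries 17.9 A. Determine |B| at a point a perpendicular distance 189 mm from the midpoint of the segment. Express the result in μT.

For a finite straight segment, B = (μ₀I/4πd)(sinθ₁ + sinθ₂), where θ₁, θ₂ are the angles from the perpendicular to each end.
The perpendicular from the point meets the wire at its midpoint, so each end is L/2 = 0.246 m away along the wire.
sinθ₁ = 0.246/√(0.246²+0.189²) = 0.7930; sinθ₂ = 0.246/√(0.246²+0.189²) = 0.7930.
B = (4π×10⁻⁷ × 17.9) / (4π × 0.189) × (0.7930 + 0.7930) = 1.50×10⁻⁵ T.

B ≈ 15.0 μT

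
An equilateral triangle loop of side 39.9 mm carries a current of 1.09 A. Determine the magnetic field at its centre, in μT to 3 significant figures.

B ≈ 49.2 μT

Each side is a finite straight segment at perpendicular distance d = a/(2 tan(π/3)) = 0.01152 m from the centre, with end-angles ±π/3.
One side contributes B₁ = (μ₀I/4πd)·2 sin(π/3) = 1.64×10⁻⁵ T.
All 3 sides add in the same direction: B = 3 × 1.64×10⁻⁵ = 4.92×10⁻⁵ T.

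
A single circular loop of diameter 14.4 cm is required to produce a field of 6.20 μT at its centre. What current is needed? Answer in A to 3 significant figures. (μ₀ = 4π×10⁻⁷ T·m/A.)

I ≈ 0.710 A

At the centre of a circular loop B = μ₀I/(2R), so I = 2RB/μ₀.
With R = 0.072 m, I = 2 × 0.072 × 6.20×10⁻⁶ / (4π×10⁻⁷) = 0.710 A.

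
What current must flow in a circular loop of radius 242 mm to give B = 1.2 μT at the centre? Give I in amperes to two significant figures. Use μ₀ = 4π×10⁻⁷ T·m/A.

I ≈ 0.46 A

At the centre of a circular loop B = μ₀I/(2R), so I = 2RB/μ₀.
With R = 0.242 m, I = 2 × 0.242 × 1.20×10⁻⁶ / (4π×10⁻⁷) = 0.462 A.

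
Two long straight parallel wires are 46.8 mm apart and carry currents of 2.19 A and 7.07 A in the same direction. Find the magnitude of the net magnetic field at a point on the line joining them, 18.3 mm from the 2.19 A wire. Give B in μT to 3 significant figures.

Each long wire gives B = μ₀I/(2πd). Distances are d₁ = 0.0183 m and d₂ = 0.0285 m.
B₁ = 2.39×10⁻⁵ T, B₂ = 4.96×10⁻⁵ T.
Between parallel currents the two contributions point in opposite directions, so they subtract. B = |B₁ − B₂| = |2.39×10⁻⁵ − 4.96×10⁻⁵| = 2.57×10⁻⁵ T.

B ≈ 25.7 μT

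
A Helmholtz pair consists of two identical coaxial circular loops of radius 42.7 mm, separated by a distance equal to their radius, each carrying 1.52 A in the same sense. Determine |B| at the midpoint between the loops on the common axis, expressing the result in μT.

B ≈ 32.0 μT

Each loop contributes B = μ₀IR²/[2(R²+z²)^(3/2)] on the axis, with z measured from that loop.
Loop 1 (z = 0.02135 m): B₁ = 1.60×10⁻⁵ T. Loop 2 (z = 0.02135 m): B₂ = 1.60×10⁻⁵ T.
The fields add: B = B₁ + B₂ = 3.20×10⁻⁵ T.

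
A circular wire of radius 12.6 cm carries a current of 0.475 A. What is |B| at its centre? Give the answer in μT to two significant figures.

B ≈ 2.4 μT

At the centre of a circular loop the Biot–Savart law gives B = μ₀I/(2R).
B = (4π×10⁻⁷ × 0.475) / (2 × 0.126) = 2.37×10⁻⁶ T.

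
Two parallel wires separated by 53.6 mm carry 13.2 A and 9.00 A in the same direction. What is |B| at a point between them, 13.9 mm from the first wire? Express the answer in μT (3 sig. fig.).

Each long wire gives B = μ₀I/(2πd). Distances are d₁ = 0.0139 m and d₂ = 0.0397 m.
B₁ = 1.90×10⁻⁴ T, B₂ = 4.53×10⁻⁵ T.
Between parallel currents the two contributions point in opposite directions, so they subtract. B = |B₁ − B₂| = |1.90×10⁻⁴ − 4.53×10⁻⁵| = 1.45×10⁻⁴ T.

B ≈ 145 μT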